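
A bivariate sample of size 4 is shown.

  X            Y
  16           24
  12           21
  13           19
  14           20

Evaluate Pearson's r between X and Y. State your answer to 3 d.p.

n = 4, ΣX = 55, ΣY = 84, ΣX² = 765, ΣY² = 1778, ΣXY = 1163
nΣXY − ΣXΣY = 4652 − 4620 = 32
nΣX² − (ΣX)² = 3060 − 3025 = 35; nΣY² − (ΣY)² = 7112 − 7056 = 56
r = 32 / √(35 × 56) = 32 / 44.2719 ≈ 0.723

0.723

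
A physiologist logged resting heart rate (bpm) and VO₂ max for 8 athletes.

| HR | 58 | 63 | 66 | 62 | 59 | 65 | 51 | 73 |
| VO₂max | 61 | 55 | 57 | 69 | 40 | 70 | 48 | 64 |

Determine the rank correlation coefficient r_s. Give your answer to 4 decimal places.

0.4762

Rank HR: 2, 5, 7, 4, 3, 6, 1, 8
Rank VO₂max: 5, 3, 4, 7, 1, 8, 2, 6
d = rank(HR) − rank(VO₂max): -3, 2, 3, -3, 2, -2, -1, 2; Σd² = 44
ρ = 1 − 6Σd² / [n(n²−1)] = 1 − 6×44 / (8×63) = 1 − 264/504 ≈ 0.4762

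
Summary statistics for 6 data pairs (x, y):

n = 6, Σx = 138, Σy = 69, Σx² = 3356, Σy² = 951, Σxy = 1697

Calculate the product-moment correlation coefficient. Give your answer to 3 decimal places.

r = (nΣxy − ΣxΣy) / √[(nΣx² − (Σx)²)(nΣy² − (Σy)²)]
Numerator: 6×1697 − 138×69 = 660
Denominator: √[(20136 − 19044)(5706 − 4761)] = √[1092 × 945] = 1015.8445
r = 660 / 1015.8445 ≈ 0.650

0.650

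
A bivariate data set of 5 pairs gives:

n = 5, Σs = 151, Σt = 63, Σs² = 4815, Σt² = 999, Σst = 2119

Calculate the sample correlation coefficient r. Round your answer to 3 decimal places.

0.946

r = (nΣst − ΣsΣt) / √[(nΣs² − (Σs)²)(nΣt² − (Σt)²)]
Numerator: 5×2119 − 151×63 = 1082
Denominator: √[(24075 − 22801)(4995 − 3969)] = √[1274 × 1026] = 1143.2952
r = 1082 / 1143.2952 ≈ 0.946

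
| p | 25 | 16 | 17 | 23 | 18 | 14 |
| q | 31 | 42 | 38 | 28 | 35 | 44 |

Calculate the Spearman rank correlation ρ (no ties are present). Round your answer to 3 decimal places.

Rank p: 6, 2, 3, 5, 4, 1
Rank q: 2, 5, 4, 1, 3, 6
d = rank(p) − rank(q): 4, -3, -1, 4, 1, -5; Σd² = 68
ρ = 1 − 6Σd² / [n(n²−1)] = 1 − 6×68 / (6×35) = 1 − 408/210 ≈ -0.943

-0.943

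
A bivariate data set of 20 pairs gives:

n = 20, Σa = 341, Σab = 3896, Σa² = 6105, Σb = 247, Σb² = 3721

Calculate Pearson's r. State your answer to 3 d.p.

-0.714

r = (nΣab − ΣaΣb) / √[(nΣa² − (Σa)²)(nΣb² − (Σb)²)]
Numerator: 20×3896 − 341×247 = -6307
Denominator: √[(122100 − 116281)(74420 − 61009)] = √[5819 × 13411] = 8833.9464
r = -6307 / 8833.9464 ≈ -0.714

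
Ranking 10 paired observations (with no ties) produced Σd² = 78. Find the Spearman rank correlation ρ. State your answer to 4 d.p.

0.5273

ρ = 1 − 6Σd² / [n(n²−1)] = 1 − 6×78 / (10×99)
  = 1 − 468/990 = 1 − 0.47273 ≈ 0.5273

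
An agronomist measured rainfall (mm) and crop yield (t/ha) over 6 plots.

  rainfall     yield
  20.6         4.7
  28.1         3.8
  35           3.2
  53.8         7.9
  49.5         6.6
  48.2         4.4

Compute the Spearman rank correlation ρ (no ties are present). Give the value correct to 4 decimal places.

0.6000

Rank rainfall: 1, 2, 3, 6, 5, 4
Rank yield: 4, 2, 1, 6, 5, 3
d = rank(rainfall) − rank(yield): -3, 0, 2, 0, 0, 1; Σd² = 14
ρ = 1 − 6Σd² / [n(n²−1)] = 1 − 6×14 / (6×35) = 1 − 84/210 ≈ 0.6000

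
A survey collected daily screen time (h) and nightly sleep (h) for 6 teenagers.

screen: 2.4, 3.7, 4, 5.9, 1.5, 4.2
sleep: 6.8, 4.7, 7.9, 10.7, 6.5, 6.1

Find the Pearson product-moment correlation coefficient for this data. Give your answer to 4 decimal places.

n = 6, Σx = 21.7, Σy = 42.7, Σx² = 90.15, Σy² = 324.69, Σxy = 163.81
nΣxy − ΣxΣy = 982.86 − 926.59 = 56.27
nΣx² − (Σx)² = 540.9 − 470.89 = 70.01; nΣy² − (Σy)² = 1948.14 − 1823.29 = 124.85
r = 56.27 / √(70.01 × 124.85) = 56.27 / 93.4920 ≈ 0.6019

0.6019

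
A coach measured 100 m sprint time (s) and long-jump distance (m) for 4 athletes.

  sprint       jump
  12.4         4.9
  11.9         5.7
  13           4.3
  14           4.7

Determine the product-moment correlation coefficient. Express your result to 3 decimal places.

-0.677

n = 4, Σx = 51.3, Σy = 19.6, Σx² = 660.37, Σy² = 97.08, Σxy = 250.29
nΣxy − ΣxΣy = 1001.16 − 1005.48 = -4.32
nΣx² − (Σx)² = 2641.48 − 2631.69 = 9.79; nΣy² − (Σy)² = 388.32 − 384.16 = 4.16
r = -4.32 / √(9.79 × 4.16) = -4.32 / 6.3817 ≈ -0.677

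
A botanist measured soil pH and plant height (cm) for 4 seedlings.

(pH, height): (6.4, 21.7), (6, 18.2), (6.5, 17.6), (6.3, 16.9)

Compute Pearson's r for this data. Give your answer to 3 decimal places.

n = 4, Σx = 25.2, Σy = 74.4, Σx² = 158.9, Σy² = 1397.5, Σxy = 468.95
nΣxy − ΣxΣy = 1875.8 − 1874.88 = 0.92
nΣx² − (Σx)² = 635.6 − 635.04 = 0.56; nΣy² − (Σy)² = 5590 − 5535.36 = 54.64
r = 0.92 / √(0.56 × 54.64) = 0.92 / 5.5316 ≈ 0.166

0.166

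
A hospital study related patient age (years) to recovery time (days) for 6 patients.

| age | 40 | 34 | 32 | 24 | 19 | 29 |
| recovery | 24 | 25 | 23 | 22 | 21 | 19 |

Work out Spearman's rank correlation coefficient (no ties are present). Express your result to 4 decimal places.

0.7714

Rank age: 6, 5, 4, 2, 1, 3
Rank recovery: 5, 6, 4, 3, 2, 1
d = rank(age) − rank(recovery): 1, -1, 0, -1, -1, 2; Σd² = 8
ρ = 1 − 6Σd² / [n(n²−1)] = 1 − 6×8 / (6×35) = 1 − 48/210 ≈ 0.7714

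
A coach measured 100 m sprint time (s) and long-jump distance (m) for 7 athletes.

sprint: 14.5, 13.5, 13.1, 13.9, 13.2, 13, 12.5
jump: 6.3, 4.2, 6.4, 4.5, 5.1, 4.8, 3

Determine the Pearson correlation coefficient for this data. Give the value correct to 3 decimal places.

n = 7, Σx = 93.7, Σy = 34.3, Σx² = 1256.81, Σy² = 176.59, Σxy = 461.66
nΣxy − ΣxΣy = 3231.62 − 3213.91 = 17.71
nΣx² − (Σx)² = 8797.67 − 8779.69 = 17.98; nΣy² − (Σy)² = 1236.13 − 1176.49 = 59.64
r = 17.71 / √(17.98 × 59.64) = 17.71 / 32.7464 ≈ 0.541

0.541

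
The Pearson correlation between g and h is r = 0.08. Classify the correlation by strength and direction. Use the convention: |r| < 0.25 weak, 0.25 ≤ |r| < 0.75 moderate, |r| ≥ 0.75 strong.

r = 0.08 > 0 so the relationship is positive.
|r| = 0.08, which falls in the weak range.

weak positive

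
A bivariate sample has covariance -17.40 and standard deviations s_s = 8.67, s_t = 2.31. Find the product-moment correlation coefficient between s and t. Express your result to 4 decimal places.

r = Cov(s,t) / (s_s · s_t) = -17.40 / (8.67 × 2.31)
  = -17.40 / 20.0277 ≈ -0.8688

-0.8688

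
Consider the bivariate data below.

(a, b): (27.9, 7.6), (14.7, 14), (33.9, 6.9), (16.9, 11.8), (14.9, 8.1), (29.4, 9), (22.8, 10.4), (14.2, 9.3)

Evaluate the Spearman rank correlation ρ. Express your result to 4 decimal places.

-0.6190

Rank a: 6, 2, 8, 4, 3, 7, 5, 1
Rank b: 2, 8, 1, 7, 3, 4, 6, 5
d = rank(a) − rank(b): 4, -6, 7, -3, 0, 3, -1, -4; Σd² = 136
ρ = 1 − 6Σd² / [n(n²−1)] = 1 − 6×136 / (8×63) = 1 − 816/504 ≈ -0.6190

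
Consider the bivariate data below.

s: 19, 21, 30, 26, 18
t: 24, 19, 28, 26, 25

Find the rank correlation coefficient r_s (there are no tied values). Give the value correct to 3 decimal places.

0.600

Rank s: 2, 3, 5, 4, 1
Rank t: 2, 1, 5, 4, 3
d = rank(s) − rank(t): 0, 2, 0, 0, -2; Σd² = 8
ρ = 1 − 6Σd² / [n(n²−1)] = 1 − 6×8 / (5×24) = 1 − 48/120 ≈ 0.600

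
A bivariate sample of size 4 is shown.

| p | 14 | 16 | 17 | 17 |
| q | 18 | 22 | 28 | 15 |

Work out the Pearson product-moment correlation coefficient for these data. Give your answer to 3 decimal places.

n = 4, Σp = 64, Σq = 83, Σp² = 1030, Σq² = 1817, Σpq = 1335
nΣpq − ΣpΣq = 5340 − 5312 = 28
nΣp² − (Σp)² = 4120 − 4096 = 24; nΣq² − (Σq)² = 7268 − 6889 = 379
r = 28 / √(24 × 379) = 28 / 95.3730 ≈ 0.294

0.294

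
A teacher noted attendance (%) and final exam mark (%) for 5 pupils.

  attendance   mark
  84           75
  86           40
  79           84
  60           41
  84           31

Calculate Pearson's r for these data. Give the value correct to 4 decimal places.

n = 5, Σx = 393, Σy = 271, Σx² = 31349, Σy² = 16923, Σxy = 21440
nΣxy − ΣxΣy = 107200 − 106503 = 697
nΣx² − (Σx)² = 156745 − 154449 = 2296; nΣy² − (Σy)² = 84615 − 73441 = 11174
r = 697 / √(2296 × 11174) = 697 / 5065.1263 ≈ 0.1376

0.1376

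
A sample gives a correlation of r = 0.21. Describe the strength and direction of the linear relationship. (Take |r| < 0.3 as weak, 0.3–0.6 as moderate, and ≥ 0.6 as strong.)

weak positive

r = 0.21 > 0 so the relationship is positive.
|r| = 0.21, which falls in the weak range.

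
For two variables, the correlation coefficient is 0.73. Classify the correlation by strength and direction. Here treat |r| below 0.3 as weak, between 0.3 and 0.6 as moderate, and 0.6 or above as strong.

strong positive

r = 0.73 > 0 so the relationship is positive.
|r| = 0.73, which falls in the strong range.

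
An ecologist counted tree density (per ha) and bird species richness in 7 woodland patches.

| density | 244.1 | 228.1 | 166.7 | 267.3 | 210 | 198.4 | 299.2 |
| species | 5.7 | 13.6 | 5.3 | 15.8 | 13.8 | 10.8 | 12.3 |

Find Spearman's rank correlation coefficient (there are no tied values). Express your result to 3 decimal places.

Rank density: 5, 4, 1, 6, 3, 2, 7
Rank species: 2, 5, 1, 7, 6, 3, 4
d = rank(density) − rank(species): 3, -1, 0, -1, -3, -1, 3; Σd² = 30
ρ = 1 − 6Σd² / [n(n²−1)] = 1 − 6×30 / (7×48) = 1 − 180/336 ≈ 0.464

0.464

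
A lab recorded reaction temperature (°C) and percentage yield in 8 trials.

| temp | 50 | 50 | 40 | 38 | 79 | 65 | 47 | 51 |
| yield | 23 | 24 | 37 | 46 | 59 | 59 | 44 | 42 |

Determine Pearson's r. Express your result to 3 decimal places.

0.581

n = 8, Σx = 420, Σy = 334, Σx² = 23320, Σy² = 15252, Σxy = 18284
nΣxy − ΣxΣy = 146272 − 140280 = 5992
nΣx² − (Σx)² = 186560 − 176400 = 10160; nΣy² − (Σy)² = 122016 − 111556 = 10460
r = 5992 / √(10160 × 10460) = 5992 / 10308.9088 ≈ 0.581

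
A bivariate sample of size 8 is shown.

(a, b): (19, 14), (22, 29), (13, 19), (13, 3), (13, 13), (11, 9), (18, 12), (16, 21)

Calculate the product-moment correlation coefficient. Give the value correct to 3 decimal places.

n = 8, Σa = 125, Σb = 120, Σa² = 2053, Σb² = 2242, Σab = 2010
nΣab − ΣaΣb = 16080 − 15000 = 1080
nΣa² − (Σa)² = 16424 − 15625 = 799; nΣb² − (Σb)² = 17936 − 14400 = 3536
r = 1080 / √(799 × 3536) = 1080 / 1680.8522 ≈ 0.643

0.643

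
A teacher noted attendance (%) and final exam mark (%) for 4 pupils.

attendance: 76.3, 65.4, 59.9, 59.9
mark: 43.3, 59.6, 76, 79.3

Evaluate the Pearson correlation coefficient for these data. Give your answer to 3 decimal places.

n = 4, Σx = 261.5, Σy = 258.2, Σx² = 17274.87, Σy² = 17491.54, Σxy = 16504.1
nΣxy − ΣxΣy = 66016.4 − 67519.3 = -1502.9
nΣx² − (Σx)² = 69099.48 − 68382.25 = 717.23; nΣy² − (Σy)² = 69966.16 − 66667.24 = 3298.92
r = -1502.9 / √(717.23 × 3298.92) = -1502.9 / 1538.2082 ≈ -0.977

-0.977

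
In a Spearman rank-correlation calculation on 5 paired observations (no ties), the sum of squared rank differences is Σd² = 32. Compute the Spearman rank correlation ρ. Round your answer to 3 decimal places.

ρ = 1 − 6Σd² / [n(n²−1)] = 1 − 6×32 / (5×24)
  = 1 − 192/120 = 1 − 1.6000 ≈ -0.600

-0.600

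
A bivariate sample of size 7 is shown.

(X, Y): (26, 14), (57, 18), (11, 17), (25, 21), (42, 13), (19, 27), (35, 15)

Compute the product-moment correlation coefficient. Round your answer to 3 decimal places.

n = 7, ΣX = 215, ΣY = 125, ΣX² = 8021, ΣY² = 2373, ΣXY = 3686
nΣXY − ΣXΣY = 25802 − 26875 = -1073
nΣX² − (ΣX)² = 56147 − 46225 = 9922; nΣY² − (ΣY)² = 16611 − 15625 = 986
r = -1073 / √(9922 × 986) = -1073 / 3127.7935 ≈ -0.343

-0.343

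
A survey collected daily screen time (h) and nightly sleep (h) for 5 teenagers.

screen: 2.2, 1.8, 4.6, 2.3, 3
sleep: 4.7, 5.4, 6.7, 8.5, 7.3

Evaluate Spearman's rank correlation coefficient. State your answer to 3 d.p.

0.500

Rank screen: 2, 1, 5, 3, 4
Rank sleep: 1, 2, 3, 5, 4
d = rank(screen) − rank(sleep): 1, -1, 2, -2, 0; Σd² = 10
ρ = 1 − 6Σd² / [n(n²−1)] = 1 − 6×10 / (5×24) = 1 − 60/120 ≈ 0.500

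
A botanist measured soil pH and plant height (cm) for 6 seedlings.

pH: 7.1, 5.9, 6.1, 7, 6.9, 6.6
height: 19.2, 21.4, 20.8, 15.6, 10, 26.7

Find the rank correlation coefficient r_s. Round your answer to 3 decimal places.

-0.600

Rank pH: 6, 1, 2, 5, 4, 3
Rank height: 3, 5, 4, 2, 1, 6
d = rank(pH) − rank(height): 3, -4, -2, 3, 3, -3; Σd² = 56
ρ = 1 − 6Σd² / [n(n²−1)] = 1 − 6×56 / (6×35) = 1 − 336/210 ≈ -0.600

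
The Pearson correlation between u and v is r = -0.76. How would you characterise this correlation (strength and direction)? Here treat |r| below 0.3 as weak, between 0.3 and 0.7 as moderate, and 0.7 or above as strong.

r = -0.76 < 0 so the relationship is negative.
|r| = 0.76, which falls in the strong range.

strong negative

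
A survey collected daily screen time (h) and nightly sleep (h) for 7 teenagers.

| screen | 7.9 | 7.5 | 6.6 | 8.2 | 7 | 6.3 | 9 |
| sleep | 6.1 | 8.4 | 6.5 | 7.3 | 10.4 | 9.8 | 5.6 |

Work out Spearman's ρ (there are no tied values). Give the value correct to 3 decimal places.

Rank screen: 5, 4, 2, 6, 3, 1, 7
Rank sleep: 2, 5, 3, 4, 7, 6, 1
d = rank(screen) − rank(sleep): 3, -1, -1, 2, -4, -5, 6; Σd² = 92
ρ = 1 − 6Σd² / [n(n²−1)] = 1 − 6×92 / (7×48) = 1 − 552/336 ≈ -0.643

-0.643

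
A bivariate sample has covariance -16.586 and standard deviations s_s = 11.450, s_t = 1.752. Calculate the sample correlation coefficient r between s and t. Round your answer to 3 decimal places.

-0.827

r = Cov(s,t) / (s_s · s_t) = -16.586 / (11.450 × 1.752)
  = -16.586 / 20.0604 ≈ -0.827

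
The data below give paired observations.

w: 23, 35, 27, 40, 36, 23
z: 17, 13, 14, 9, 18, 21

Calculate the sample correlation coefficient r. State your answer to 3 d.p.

n = 6, Σw = 184, Σz = 92, Σw² = 5908, Σz² = 1500, Σwz = 2715
nΣwz − ΣwΣz = 16290 − 16928 = -638
nΣw² − (Σw)² = 35448 − 33856 = 1592; nΣz² − (Σz)² = 9000 − 8464 = 536
r = -638 / √(1592 × 536) = -638 / 923.7489 ≈ -0.691

-0.691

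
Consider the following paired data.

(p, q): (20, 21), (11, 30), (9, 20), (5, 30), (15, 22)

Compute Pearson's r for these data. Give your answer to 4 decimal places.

n = 5, Σp = 60, Σq = 123, Σp² = 852, Σq² = 3125, Σpq = 1410
nΣpq − ΣpΣq = 7050 − 7380 = -330
nΣp² − (Σp)² = 4260 − 3600 = 660; nΣq² − (Σq)² = 15625 − 15129 = 496
r = -330 / √(660 × 496) = -330 / 572.1538 ≈ -0.5768

-0.5768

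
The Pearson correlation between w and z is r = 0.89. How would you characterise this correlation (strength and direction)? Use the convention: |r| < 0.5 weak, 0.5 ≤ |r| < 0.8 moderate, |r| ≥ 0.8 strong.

r = 0.89 > 0 so the relationship is positive.
|r| = 0.89, which falls in the strong range.

strong positive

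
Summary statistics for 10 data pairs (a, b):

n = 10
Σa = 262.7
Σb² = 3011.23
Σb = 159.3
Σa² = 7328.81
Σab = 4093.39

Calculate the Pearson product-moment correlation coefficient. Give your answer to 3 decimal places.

r = (nΣab − ΣaΣb) / √[(nΣa² − (Σa)²)(nΣb² − (Σb)²)]
Numerator: 10×4093.39 − 262.7×159.3 = -914.21
Denominator: √[(73288.1 − 69011.29)(30112.3 − 25376.49)] = √[4276.81 × 4735.81] = 4500.4622
r = -914.21 / 4500.4622 ≈ -0.203

-0.203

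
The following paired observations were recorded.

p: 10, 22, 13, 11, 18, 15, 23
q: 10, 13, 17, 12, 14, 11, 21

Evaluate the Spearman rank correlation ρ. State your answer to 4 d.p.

Rank p: 1, 6, 3, 2, 5, 4, 7
Rank q: 1, 4, 6, 3, 5, 2, 7
d = rank(p) − rank(q): 0, 2, -3, -1, 0, 2, 0; Σd² = 18
ρ = 1 − 6Σd² / [n(n²−1)] = 1 − 6×18 / (7×48) = 1 − 108/336 ≈ 0.6786

0.6786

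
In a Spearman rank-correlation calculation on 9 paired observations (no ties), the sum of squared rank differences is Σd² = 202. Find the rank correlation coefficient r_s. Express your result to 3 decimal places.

-0.683

ρ = 1 − 6Σd² / [n(n²−1)] = 1 − 6×202 / (9×80)
  = 1 − 1212/720 = 1 − 1.6833 ≈ -0.683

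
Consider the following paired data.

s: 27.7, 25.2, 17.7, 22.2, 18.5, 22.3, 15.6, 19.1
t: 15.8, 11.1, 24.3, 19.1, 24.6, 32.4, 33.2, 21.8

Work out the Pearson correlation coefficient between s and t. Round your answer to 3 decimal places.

-0.700

n = 8, Σs = 168.3, Σt = 182.3, Σs² = 3656.17, Σt² = 4560.55, Σst = 3683.43
nΣst − ΣsΣt = 29467.44 − 30681.09 = -1213.65
nΣs² − (Σs)² = 29249.36 − 28324.89 = 924.47; nΣt² − (Σt)² = 36484.4 − 33233.29 = 3251.11
r = -1213.65 / √(924.47 × 3251.11) = -1213.65 / 1733.6533 ≈ -0.700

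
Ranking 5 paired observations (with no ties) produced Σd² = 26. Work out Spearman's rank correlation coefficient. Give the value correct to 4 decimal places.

-0.3000

ρ = 1 − 6Σd² / [n(n²−1)] = 1 − 6×26 / (5×24)
  = 1 − 156/120 = 1 − 1.30000 ≈ -0.3000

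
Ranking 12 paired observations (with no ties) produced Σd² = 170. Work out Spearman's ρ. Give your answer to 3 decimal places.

0.406

ρ = 1 − 6Σd² / [n(n²−1)] = 1 − 6×170 / (12×143)
  = 1 − 1020/1716 = 1 − 0.5944 ≈ 0.406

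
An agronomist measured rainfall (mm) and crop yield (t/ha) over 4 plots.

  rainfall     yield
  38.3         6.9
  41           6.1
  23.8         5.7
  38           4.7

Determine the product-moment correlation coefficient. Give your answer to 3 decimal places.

n = 4, Σx = 141.1, Σy = 23.4, Σx² = 5158.33, Σy² = 139.4, Σxy = 828.63
nΣxy − ΣxΣy = 3314.52 − 3301.74 = 12.78
nΣx² − (Σx)² = 20633.32 − 19909.21 = 724.11; nΣy² − (Σy)² = 557.6 − 547.56 = 10.04
r = 12.78 / √(724.11 × 10.04) = 12.78 / 85.2647 ≈ 0.150

0.150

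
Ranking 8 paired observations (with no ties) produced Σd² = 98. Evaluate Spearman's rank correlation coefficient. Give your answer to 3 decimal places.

ρ = 1 − 6Σd² / [n(n²−1)] = 1 − 6×98 / (8×63)
  = 1 − 588/504 = 1 − 1.1667 ≈ -0.167

-0.167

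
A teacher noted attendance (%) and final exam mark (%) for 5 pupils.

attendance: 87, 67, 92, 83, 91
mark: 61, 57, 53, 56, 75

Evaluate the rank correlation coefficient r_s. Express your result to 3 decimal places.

Rank attendance: 3, 1, 5, 2, 4
Rank mark: 4, 3, 1, 2, 5
d = rank(attendance) − rank(mark): -1, -2, 4, 0, -1; Σd² = 22
ρ = 1 − 6Σd² / [n(n²−1)] = 1 − 6×22 / (5×24) = 1 − 132/120 ≈ -0.100

-0.100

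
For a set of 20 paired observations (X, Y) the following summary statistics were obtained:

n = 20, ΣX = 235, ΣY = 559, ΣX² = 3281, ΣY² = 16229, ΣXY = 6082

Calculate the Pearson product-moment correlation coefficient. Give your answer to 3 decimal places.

-0.867

r = (nΣXY − ΣXΣY) / √[(nΣX² − (ΣX)²)(nΣY² − (ΣY)²)]
Numerator: 20×6082 − 235×559 = -9725
Denominator: √[(65620 − 55225)(324580 − 312481)] = √[10395 × 12099] = 11214.6826
r = -9725 / 11214.6826 ≈ -0.867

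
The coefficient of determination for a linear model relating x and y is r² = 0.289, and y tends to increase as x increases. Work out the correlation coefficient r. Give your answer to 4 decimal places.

|r| = √0.289 = 0.5376
The association is positive, so r = 0.5376.

0.5376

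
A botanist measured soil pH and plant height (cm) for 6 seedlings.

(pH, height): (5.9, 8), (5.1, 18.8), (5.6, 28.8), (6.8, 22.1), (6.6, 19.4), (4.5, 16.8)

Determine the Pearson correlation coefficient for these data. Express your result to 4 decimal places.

0.1123

n = 6, Σx = 34.5, Σy = 113.9, Σx² = 202.23, Σy² = 2393.89, Σxy = 658.28
nΣxy − ΣxΣy = 3949.68 − 3929.55 = 20.13
nΣx² − (Σx)² = 1213.38 − 1190.25 = 23.13; nΣy² − (Σy)² = 14363.34 − 12973.21 = 1390.13
r = 20.13 / √(23.13 × 1390.13) = 20.13 / 179.3145 ≈ 0.1123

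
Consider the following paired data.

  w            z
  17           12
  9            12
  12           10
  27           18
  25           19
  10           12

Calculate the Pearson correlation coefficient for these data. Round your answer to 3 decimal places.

n = 6, Σw = 100, Σz = 83, Σw² = 1968, Σz² = 1217, Σwz = 1513
nΣwz − ΣwΣz = 9078 − 8300 = 778
nΣw² − (Σw)² = 11808 − 10000 = 1808; nΣz² − (Σz)² = 7302 − 6889 = 413
r = 778 / √(1808 × 413) = 778 / 864.1204 ≈ 0.900

0.900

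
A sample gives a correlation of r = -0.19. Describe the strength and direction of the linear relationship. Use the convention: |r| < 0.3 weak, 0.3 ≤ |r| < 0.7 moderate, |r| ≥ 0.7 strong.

r = -0.19 < 0 so the relationship is negative.
|r| = 0.19, which falls in the weak range.

weak negative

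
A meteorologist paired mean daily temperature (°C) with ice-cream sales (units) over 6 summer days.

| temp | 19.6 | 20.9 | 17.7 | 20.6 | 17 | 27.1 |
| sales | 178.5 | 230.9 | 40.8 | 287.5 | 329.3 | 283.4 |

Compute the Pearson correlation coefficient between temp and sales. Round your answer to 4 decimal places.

0.3131

n = 6, Σx = 122.9, Σy = 1350.4, Σx² = 2582.03, Σy² = 358252, Σxy = 28247.31
nΣxy − ΣxΣy = 169483.86 − 165964.16 = 3519.7
nΣx² − (Σx)² = 15492.18 − 15104.41 = 387.77; nΣy² − (Σy)² = 2149512 − 1823580.16 = 325931.84
r = 3519.7 / √(387.77 × 325931.84) = 3519.7 / 11242.1790 ≈ 0.3131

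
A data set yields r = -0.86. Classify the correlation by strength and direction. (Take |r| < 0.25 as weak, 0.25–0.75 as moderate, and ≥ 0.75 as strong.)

r = -0.86 < 0 so the relationship is negative.
|r| = 0.86, which falls in the strong range.

strong negative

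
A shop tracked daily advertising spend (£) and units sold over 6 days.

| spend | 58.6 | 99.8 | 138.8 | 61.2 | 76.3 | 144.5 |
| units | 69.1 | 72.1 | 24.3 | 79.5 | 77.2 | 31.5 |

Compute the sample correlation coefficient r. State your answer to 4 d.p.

-0.9103

n = 6, Σx = 579.2, Σy = 353.7, Σx² = 63106.82, Σy² = 23836.05, Σxy = 29925.19
nΣxy − ΣxΣy = 179551.14 − 204863.04 = -25311.9
nΣx² − (Σx)² = 378640.92 − 335472.64 = 43168.28; nΣy² − (Σy)² = 143016.3 − 125103.69 = 17912.61
r = -25311.9 / √(43168.28 × 17912.61) = -25311.9 / 27807.4911 ≈ -0.9103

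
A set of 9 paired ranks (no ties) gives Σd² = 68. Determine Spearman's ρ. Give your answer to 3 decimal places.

ρ = 1 − 6Σd² / [n(n²−1)] = 1 − 6×68 / (9×80)
  = 1 − 408/720 = 1 − 0.5667 ≈ 0.433

0.433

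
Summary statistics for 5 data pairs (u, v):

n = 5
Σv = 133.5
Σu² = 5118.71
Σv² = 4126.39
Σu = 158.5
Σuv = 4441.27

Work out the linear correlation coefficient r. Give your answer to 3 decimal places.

0.909

r = (nΣuv − ΣuΣv) / √[(nΣu² − (Σu)²)(nΣv² − (Σv)²)]
Numerator: 5×4441.27 − 158.5×133.5 = 1046.6
Denominator: √[(25593.55 − 25122.25)(20631.95 − 17822.25)] = √[471.3 × 2809.7] = 1150.7439
r = 1046.6 / 1150.7439 ≈ 0.909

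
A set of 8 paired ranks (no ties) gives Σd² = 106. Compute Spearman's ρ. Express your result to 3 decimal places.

ρ = 1 − 6Σd² / [n(n²−1)] = 1 − 6×106 / (8×63)
  = 1 − 636/504 = 1 − 1.2619 ≈ -0.262

-0.262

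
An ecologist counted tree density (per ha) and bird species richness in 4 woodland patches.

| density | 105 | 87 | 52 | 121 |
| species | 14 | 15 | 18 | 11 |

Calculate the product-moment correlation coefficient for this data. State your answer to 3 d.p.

-0.976

n = 4, Σx = 365, Σy = 58, Σx² = 35939, Σy² = 866, Σxy = 5042
nΣxy − ΣxΣy = 20168 − 21170 = -1002
nΣx² − (Σx)² = 143756 − 133225 = 10531; nΣy² − (Σy)² = 3464 − 3364 = 100
r = -1002 / √(10531 × 100) = -1002 / 1026.2066 ≈ -0.976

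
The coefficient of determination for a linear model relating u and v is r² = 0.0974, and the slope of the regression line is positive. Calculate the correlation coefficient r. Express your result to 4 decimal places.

0.3121

|r| = √0.0974 = 0.3121
The association is positive, so r = 0.3121.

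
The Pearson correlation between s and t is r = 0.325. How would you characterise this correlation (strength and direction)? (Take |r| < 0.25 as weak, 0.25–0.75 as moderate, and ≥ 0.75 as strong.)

moderate positive

r = 0.325 > 0 so the relationship is positive.
|r| = 0.325, which falls in the moderate range.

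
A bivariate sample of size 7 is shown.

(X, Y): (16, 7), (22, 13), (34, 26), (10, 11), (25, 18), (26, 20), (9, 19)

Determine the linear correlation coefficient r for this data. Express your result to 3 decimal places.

n = 7, ΣX = 142, ΣY = 114, ΣX² = 3378, ΣY² = 2100, ΣXY = 2533
nΣXY − ΣXΣY = 17731 − 16188 = 1543
nΣX² − (ΣX)² = 23646 − 20164 = 3482; nΣY² − (ΣY)² = 14700 − 12996 = 1704
r = 1543 / √(3482 × 1704) = 1543 / 2435.8424 ≈ 0.633

0.633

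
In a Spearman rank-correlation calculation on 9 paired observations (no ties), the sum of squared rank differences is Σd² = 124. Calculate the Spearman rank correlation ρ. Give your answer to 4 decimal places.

ρ = 1 − 6Σd² / [n(n²−1)] = 1 − 6×124 / (9×80)
  = 1 − 744/720 = 1 − 1.03333 ≈ -0.0333

-0.0333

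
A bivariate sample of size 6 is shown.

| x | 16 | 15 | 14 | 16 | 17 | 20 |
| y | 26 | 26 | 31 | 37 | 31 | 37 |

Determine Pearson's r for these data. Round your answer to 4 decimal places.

0.5569

n = 6, Σx = 98, Σy = 188, Σx² = 1622, Σy² = 6012, Σxy = 3099
nΣxy − ΣxΣy = 18594 − 18424 = 170
nΣx² − (Σx)² = 9732 − 9604 = 128; nΣy² − (Σy)² = 36072 − 35344 = 728
r = 170 / √(128 × 728) = 170 / 305.2605 ≈ 0.5569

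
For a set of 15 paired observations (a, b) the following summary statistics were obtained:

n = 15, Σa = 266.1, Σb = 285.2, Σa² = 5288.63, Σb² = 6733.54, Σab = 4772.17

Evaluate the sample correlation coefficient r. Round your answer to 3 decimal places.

-0.333

r = (nΣab − ΣaΣb) / √[(nΣa² − (Σa)²)(nΣb² − (Σb)²)]
Numerator: 15×4772.17 − 266.1×285.2 = -4309.17
Denominator: √[(79329.45 − 70809.21)(101003.1 − 81339.04)] = √[8520.24 × 19664.06] = 12943.8213
r = -4309.17 / 12943.8213 ≈ -0.333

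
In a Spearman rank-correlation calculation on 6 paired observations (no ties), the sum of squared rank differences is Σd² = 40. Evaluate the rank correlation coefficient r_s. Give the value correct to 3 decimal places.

ρ = 1 − 6Σd² / [n(n²−1)] = 1 − 6×40 / (6×35)
  = 1 − 240/210 = 1 − 1.1429 ≈ -0.143

-0.143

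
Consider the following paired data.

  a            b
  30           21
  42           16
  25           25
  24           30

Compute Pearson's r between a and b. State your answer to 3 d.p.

-0.923

n = 4, Σa = 121, Σb = 92, Σa² = 3865, Σb² = 2222, Σab = 2647
nΣab − ΣaΣb = 10588 − 11132 = -544
nΣa² − (Σa)² = 15460 − 14641 = 819; nΣb² − (Σb)² = 8888 − 8464 = 424
r = -544 / √(819 × 424) = -544 / 589.2843 ≈ -0.923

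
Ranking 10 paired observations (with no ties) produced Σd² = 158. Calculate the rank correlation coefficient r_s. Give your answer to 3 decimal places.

0.042

ρ = 1 − 6Σd² / [n(n²−1)] = 1 − 6×158 / (10×99)
  = 1 − 948/990 = 1 − 0.9576 ≈ 0.042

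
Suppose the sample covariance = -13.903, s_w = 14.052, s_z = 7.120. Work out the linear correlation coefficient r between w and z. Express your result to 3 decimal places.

r = Cov(w,z) / (s_w · s_z) = -13.903 / (14.052 × 7.120)
  = -13.903 / 100.0502 ≈ -0.139

-0.139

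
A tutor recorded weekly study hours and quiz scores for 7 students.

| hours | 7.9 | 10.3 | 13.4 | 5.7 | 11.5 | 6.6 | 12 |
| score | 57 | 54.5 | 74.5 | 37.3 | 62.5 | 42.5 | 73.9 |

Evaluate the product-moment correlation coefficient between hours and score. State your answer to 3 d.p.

n = 7, Σx = 67.4, Σy = 402.2, Σx² = 700.36, Σy² = 24334.5, Σxy = 4108.61
nΣxy − ΣxΣy = 28760.27 − 27108.28 = 1651.99
nΣx² − (Σx)² = 4902.52 − 4542.76 = 359.76; nΣy² − (Σy)² = 170341.5 − 161764.84 = 8576.66
r = 1651.99 / √(359.76 × 8576.66) = 1651.99 / 1756.5703 ≈ 0.940

0.940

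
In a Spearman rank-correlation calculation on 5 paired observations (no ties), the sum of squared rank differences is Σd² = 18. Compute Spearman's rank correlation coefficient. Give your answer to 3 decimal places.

ρ = 1 − 6Σd² / [n(n²−1)] = 1 − 6×18 / (5×24)
  = 1 − 108/120 = 1 − 0.9000 ≈ 0.100

0.100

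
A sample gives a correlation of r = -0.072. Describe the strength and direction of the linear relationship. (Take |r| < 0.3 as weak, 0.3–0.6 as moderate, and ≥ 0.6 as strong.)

weak negative

r = -0.072 < 0 so the relationship is negative.
|r| = 0.072, which falls in the weak range.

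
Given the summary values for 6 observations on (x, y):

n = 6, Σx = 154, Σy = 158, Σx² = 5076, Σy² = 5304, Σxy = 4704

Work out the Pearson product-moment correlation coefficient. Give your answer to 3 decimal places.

r = (nΣxy − ΣxΣy) / √[(nΣx² − (Σx)²)(nΣy² − (Σy)²)]
Numerator: 6×4704 − 154×158 = 3892
Denominator: √[(30456 − 23716)(31824 − 24964)] = √[6740 × 6860] = 6799.7353
r = 3892 / 6799.7353 ≈ 0.572

0.572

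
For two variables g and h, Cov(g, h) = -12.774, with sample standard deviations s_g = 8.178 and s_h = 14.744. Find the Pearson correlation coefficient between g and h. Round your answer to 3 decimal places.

-0.106

r = Cov(g,h) / (s_g · s_h) = -12.774 / (8.178 × 14.744)
  = -12.774 / 120.5764 ≈ -0.106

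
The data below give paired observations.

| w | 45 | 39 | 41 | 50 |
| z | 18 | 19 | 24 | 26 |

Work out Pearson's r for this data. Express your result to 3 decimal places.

0.511

n = 4, Σw = 175, Σz = 87, Σw² = 7727, Σz² = 1937, Σwz = 3835
nΣwz − ΣwΣz = 15340 − 15225 = 115
nΣw² − (Σw)² = 30908 − 30625 = 283; nΣz² − (Σz)² = 7748 − 7569 = 179
r = 115 / √(283 × 179) = 115 / 225.0711 ≈ 0.511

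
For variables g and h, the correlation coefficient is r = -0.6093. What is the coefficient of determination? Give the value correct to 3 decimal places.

r² = (-0.6093)² = 0.371

0.371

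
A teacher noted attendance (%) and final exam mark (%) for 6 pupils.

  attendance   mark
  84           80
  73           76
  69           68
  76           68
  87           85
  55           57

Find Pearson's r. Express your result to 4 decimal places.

0.9385

n = 6, Σx = 444, Σy = 434, Σx² = 33516, Σy² = 31898, Σxy = 32658
nΣxy − ΣxΣy = 195948 − 192696 = 3252
nΣx² − (Σx)² = 201096 − 197136 = 3960; nΣy² − (Σy)² = 191388 − 188356 = 3032
r = 3252 / √(3960 × 3032) = 3252 / 3465.0714 ≈ 0.9385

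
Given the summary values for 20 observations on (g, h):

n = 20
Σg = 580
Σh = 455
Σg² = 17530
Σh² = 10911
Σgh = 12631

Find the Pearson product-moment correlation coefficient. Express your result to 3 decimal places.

-0.895

r = (nΣgh − ΣgΣh) / √[(nΣg² − (Σg)²)(nΣh² − (Σh)²)]
Numerator: 20×12631 − 580×455 = -11280
Denominator: √[(350600 − 336400)(218220 − 207025)] = √[14200 × 11195] = 12608.2909
r = -11280 / 12608.2909 ≈ -0.895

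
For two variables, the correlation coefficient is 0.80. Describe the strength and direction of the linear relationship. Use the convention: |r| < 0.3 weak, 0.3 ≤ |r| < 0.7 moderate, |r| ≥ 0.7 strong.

r = 0.80 > 0 so the relationship is positive.
|r| = 0.80, which falls in the strong range.

strong positive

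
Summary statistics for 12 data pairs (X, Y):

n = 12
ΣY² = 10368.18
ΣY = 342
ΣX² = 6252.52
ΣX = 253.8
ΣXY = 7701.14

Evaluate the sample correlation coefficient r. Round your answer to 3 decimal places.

r = (nΣXY − ΣXΣY) / √[(nΣX² − (ΣX)²)(nΣY² − (ΣY)²)]
Numerator: 12×7701.14 − 253.8×342 = 5614.08
Denominator: √[(75030.24 − 64414.44)(124418.16 − 116964)] = √[10615.8 × 7454.16] = 8895.6097
r = 5614.08 / 8895.6097 ≈ 0.631

0.631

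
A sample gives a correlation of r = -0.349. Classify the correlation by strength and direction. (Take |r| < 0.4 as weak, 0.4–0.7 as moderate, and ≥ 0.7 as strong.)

r = -0.349 < 0 so the relationship is negative.
|r| = 0.349, which falls in the weak range.

weak negative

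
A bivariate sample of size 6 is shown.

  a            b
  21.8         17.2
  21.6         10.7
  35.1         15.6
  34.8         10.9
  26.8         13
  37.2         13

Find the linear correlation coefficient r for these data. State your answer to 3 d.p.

n = 6, Σa = 177.3, Σb = 80.4, Σa² = 5486.93, Σb² = 1110.5, Σab = 2364.96
nΣab − ΣaΣb = 14189.76 − 14254.92 = -65.16
nΣa² − (Σa)² = 32921.58 − 31435.29 = 1486.29; nΣb² − (Σb)² = 6663 − 6464.16 = 198.84
r = -65.16 / √(1486.29 × 198.84) = -65.16 / 543.6303 ≈ -0.120

-0.120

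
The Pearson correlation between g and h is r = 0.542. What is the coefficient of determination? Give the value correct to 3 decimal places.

r² = (0.542)² = 0.294

0.294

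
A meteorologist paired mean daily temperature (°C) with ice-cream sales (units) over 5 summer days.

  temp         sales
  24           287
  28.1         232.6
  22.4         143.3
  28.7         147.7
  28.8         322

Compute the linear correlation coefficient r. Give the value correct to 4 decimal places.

0.2555

n = 5, Σx = 132, Σy = 1132.6, Σx² = 3520.5, Σy² = 282505.94, Σxy = 30146.57
nΣxy − ΣxΣy = 150732.85 − 149503.2 = 1229.65
nΣx² − (Σx)² = 17602.5 − 17424 = 178.5; nΣy² − (Σy)² = 1412529.7 − 1282782.76 = 129746.94
r = 1229.65 / √(178.5 × 129746.94) = 1229.65 / 4812.4660 ≈ 0.2555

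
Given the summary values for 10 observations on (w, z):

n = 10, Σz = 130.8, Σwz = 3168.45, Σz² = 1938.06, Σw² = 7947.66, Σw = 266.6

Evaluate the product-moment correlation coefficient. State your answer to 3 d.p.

r = (nΣwz − ΣwΣz) / √[(nΣw² − (Σw)²)(nΣz² − (Σz)²)]
Numerator: 10×3168.45 − 266.6×130.8 = -3186.78
Denominator: √[(79476.6 − 71075.56)(19380.6 − 17108.64)] = √[8401.04 × 2271.96] = 4368.8473
r = -3186.78 / 4368.8473 ≈ -0.729

-0.729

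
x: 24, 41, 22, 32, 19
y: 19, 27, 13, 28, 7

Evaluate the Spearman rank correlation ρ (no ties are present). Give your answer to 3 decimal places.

Rank x: 3, 5, 2, 4, 1
Rank y: 3, 4, 2, 5, 1
d = rank(x) − rank(y): 0, 1, 0, -1, 0; Σd² = 2
ρ = 1 − 6Σd² / [n(n²−1)] = 1 − 6×2 / (5×24) = 1 − 12/120 ≈ 0.900

0.900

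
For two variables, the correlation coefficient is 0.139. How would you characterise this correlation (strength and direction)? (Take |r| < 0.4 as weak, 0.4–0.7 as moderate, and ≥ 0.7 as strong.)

weak positive

r = 0.139 > 0 so the relationship is positive.
|r| = 0.139, which falls in the weak range.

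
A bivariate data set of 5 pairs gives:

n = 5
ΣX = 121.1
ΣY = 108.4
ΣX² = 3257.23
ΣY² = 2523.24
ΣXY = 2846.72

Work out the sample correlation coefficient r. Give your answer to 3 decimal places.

r = (nΣXY − ΣXΣY) / √[(nΣX² − (ΣX)²)(nΣY² − (ΣY)²)]
Numerator: 5×2846.72 − 121.1×108.4 = 1106.36
Denominator: √[(16286.15 − 14665.21)(12616.2 − 11750.56)] = √[1620.94 × 865.64] = 1184.5465
r = 1106.36 / 1184.5465 ≈ 0.934

0.934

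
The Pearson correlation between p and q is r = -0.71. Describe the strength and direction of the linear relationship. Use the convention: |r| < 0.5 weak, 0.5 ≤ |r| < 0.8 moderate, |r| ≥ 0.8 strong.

moderate negative

r = -0.71 < 0 so the relationship is negative.
|r| = 0.71, which falls in the moderate range.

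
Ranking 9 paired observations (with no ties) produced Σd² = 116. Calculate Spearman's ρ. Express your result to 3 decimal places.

ρ = 1 − 6Σd² / [n(n²−1)] = 1 − 6×116 / (9×80)
  = 1 − 696/720 = 1 − 0.9667 ≈ 0.033

0.033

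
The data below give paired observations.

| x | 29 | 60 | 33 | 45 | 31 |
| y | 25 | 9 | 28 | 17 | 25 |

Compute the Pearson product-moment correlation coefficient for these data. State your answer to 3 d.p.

n = 5, Σx = 198, Σy = 104, Σx² = 8516, Σy² = 2404, Σxy = 3729
nΣxy − ΣxΣy = 18645 − 20592 = -1947
nΣx² − (Σx)² = 42580 − 39204 = 3376; nΣy² − (Σy)² = 12020 − 10816 = 1204
r = -1947 / √(3376 × 1204) = -1947 / 2016.1111 ≈ -0.966

-0.966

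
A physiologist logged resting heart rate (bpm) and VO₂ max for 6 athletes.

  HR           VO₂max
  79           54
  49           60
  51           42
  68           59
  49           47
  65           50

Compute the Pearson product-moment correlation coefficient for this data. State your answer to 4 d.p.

0.3234

n = 6, Σx = 361, Σy = 312, Σx² = 22493, Σy² = 16470, Σxy = 18913
nΣxy − ΣxΣy = 113478 − 112632 = 846
nΣx² − (Σx)² = 134958 − 130321 = 4637; nΣy² − (Σy)² = 98820 − 97344 = 1476
r = 846 / √(4637 × 1476) = 846 / 2616.1445 ≈ 0.3234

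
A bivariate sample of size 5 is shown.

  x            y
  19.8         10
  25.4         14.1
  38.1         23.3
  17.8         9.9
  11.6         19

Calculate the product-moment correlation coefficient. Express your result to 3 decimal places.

0.517

n = 5, Σx = 112.7, Σy = 76.3, Σx² = 2940.21, Σy² = 1300.71, Σxy = 1840.49
nΣxy − ΣxΣy = 9202.45 − 8599.01 = 603.44
nΣx² − (Σx)² = 14701.05 − 12701.29 = 1999.76; nΣy² − (Σy)² = 6503.55 − 5821.69 = 681.86
r = 603.44 / √(1999.76 × 681.86) = 603.44 / 1167.7142 ≈ 0.517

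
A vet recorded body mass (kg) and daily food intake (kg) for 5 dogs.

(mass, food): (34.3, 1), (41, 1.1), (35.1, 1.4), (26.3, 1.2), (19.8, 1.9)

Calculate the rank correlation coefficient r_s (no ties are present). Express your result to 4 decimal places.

-0.5000

Rank mass: 3, 5, 4, 2, 1
Rank food: 1, 2, 4, 3, 5
d = rank(mass) − rank(food): 2, 3, 0, -1, -4; Σd² = 30
ρ = 1 − 6Σd² / [n(n²−1)] = 1 − 6×30 / (5×24) = 1 − 180/120 ≈ -0.5000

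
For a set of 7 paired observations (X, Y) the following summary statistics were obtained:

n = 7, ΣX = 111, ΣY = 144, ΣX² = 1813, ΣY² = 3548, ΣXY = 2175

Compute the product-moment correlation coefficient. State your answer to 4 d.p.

r = (nΣXY − ΣXΣY) / √[(nΣX² − (ΣX)²)(nΣY² − (ΣY)²)]
Numerator: 7×2175 − 111×144 = -759
Denominator: √[(12691 − 12321)(24836 − 20736)] = √[370 × 4100] = 1231.6655
r = -759 / 1231.6655 ≈ -0.6162

-0.6162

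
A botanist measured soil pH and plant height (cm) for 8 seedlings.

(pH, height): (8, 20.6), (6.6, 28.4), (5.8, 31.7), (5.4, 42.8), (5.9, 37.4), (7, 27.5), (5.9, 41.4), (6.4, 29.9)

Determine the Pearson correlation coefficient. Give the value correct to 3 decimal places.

n = 8, Σx = 51, Σy = 259.7, Σx² = 329.94, Σy² = 8830.63, Σxy = 1616
nΣxy − ΣxΣy = 12928 − 13244.7 = -316.7
nΣx² − (Σx)² = 2639.52 − 2601 = 38.52; nΣy² − (Σy)² = 70645.04 − 67444.09 = 3200.95
r = -316.7 / √(38.52 × 3200.95) = -316.7 / 351.1418 ≈ -0.902

-0.902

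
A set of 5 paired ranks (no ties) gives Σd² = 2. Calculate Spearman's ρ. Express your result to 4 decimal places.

0.9000

ρ = 1 − 6Σd² / [n(n²−1)] = 1 − 6×2 / (5×24)
  = 1 − 12/120 = 1 − 0.10000 ≈ 0.9000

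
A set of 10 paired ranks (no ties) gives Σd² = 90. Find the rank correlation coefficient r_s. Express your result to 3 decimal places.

ρ = 1 − 6Σd² / [n(n²−1)] = 1 − 6×90 / (10×99)
  = 1 − 540/990 = 1 − 0.5455 ≈ 0.455

0.455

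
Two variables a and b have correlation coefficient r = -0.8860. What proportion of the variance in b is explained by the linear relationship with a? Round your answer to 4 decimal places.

0.7850

r² = (-0.8860)² = 0.7850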